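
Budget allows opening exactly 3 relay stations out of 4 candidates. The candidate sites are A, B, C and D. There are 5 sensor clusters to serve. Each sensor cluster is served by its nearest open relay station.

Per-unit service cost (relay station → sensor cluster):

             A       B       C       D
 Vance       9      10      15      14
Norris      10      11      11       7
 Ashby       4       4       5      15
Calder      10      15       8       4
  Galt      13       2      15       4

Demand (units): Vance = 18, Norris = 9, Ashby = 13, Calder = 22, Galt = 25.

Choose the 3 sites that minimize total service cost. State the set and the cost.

With exactly 3 open, each sensor cluster uses its cheapest among the chosen.
{A, B, D}: Vance→A 9·18=162, Norris→D 7·9=63, Ashby→A 4·13=52, Calder→D 4·22=88, Galt→B 2·25=50. Service cost 415.
{B, C, D}: service cost 433
{A, C, D}: service cost 465
Among all 4 size-3 choices, {A, B, D} is lowest.

Choose A, B and D; total service cost 415.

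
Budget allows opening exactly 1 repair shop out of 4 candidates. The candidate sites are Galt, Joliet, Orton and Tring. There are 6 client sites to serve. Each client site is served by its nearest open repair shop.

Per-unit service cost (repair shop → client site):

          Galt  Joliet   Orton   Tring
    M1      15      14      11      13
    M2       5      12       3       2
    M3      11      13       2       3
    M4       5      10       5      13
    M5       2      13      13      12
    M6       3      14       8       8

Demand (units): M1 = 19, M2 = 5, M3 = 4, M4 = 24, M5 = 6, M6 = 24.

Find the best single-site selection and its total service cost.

Choose Galt only; total service cost 558.

With exactly 1 open, each client site uses its cheapest among the chosen.
{Galt}: M1→Galt 15·19=285, M2→Galt 5·5=25, M3→Galt 11·4=44, M4→Galt 5·24=120, M5→Galt 2·6=12, M6→Galt 3·24=72. Service cost 558.
{Orton}: service cost 622
{Tring}: service cost 845
Among all 4 size-1 choices, {Galt} is lowest.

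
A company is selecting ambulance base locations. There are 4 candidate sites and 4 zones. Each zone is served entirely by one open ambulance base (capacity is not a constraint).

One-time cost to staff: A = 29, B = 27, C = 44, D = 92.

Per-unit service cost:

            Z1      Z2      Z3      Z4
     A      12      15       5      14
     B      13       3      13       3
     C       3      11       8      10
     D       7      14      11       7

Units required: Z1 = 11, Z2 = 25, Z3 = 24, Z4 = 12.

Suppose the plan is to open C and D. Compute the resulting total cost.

Total cost: 720

Each zone is assigned to its cheapest site among the open ones.
{C, D}: Z1→C 3·11=33, Z2→C 11·25=275, Z3→C 8·24=192, Z4→D 7·12=84. Service 584; fixed 136; total 720.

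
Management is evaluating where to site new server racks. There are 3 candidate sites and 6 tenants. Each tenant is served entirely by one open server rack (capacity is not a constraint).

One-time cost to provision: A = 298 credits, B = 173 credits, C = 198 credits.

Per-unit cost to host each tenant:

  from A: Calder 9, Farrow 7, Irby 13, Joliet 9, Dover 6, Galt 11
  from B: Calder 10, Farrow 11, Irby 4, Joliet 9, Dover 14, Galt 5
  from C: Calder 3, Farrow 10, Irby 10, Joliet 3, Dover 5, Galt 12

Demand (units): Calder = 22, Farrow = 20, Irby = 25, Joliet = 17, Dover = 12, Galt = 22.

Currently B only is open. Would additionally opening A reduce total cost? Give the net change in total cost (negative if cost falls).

No — net change +100 (cost rises by 100).

Current service cost with {B}: 971.
Adding A: each tenant re-picks its cheapest; new service cost 773, saving 198.
Extra fixed cost: 298. Net change = 298 − 198 = 100.
(Totals: 1144 → 1244.)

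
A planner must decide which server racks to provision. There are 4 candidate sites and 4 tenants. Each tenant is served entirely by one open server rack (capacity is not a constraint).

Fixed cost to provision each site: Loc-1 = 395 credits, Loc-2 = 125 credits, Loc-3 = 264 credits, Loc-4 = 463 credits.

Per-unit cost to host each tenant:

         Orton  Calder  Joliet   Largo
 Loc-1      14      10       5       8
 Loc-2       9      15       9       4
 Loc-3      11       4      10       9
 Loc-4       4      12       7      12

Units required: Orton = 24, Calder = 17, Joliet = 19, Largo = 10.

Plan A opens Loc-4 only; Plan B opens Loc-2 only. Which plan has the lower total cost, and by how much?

Plan B is cheaper by 209.

Plan A: {Loc-4}: Orton→Loc-4 4·24=96, Calder→Loc-4 12·17=204, Joliet→Loc-4 7·19=133, Largo→Loc-4 12·10=120. Service 553; fixed 463; total 1016.
Plan B: {Loc-2}: Orton→Loc-2 9·24=216, Calder→Loc-2 15·17=255, Joliet→Loc-2 9·19=171, Largo→Loc-2 4·10=40. Service 682; fixed 125; total 807.
Difference: |1016 − 807| = 209.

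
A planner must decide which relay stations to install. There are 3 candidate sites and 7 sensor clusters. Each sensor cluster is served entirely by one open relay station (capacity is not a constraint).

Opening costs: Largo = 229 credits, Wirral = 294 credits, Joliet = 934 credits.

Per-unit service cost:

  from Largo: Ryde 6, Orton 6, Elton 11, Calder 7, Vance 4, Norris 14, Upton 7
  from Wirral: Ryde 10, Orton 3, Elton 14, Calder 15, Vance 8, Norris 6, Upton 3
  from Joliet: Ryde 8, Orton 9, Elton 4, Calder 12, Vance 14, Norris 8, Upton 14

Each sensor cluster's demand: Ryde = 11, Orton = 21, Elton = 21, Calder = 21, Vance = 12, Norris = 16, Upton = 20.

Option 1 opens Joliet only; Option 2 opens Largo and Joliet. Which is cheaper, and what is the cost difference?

Option 2 is cheaper by 221.

Option 1: {Joliet}: Ryde→Joliet 8·11=88, Orton→Joliet 9·21=189, Elton→Joliet 4·21=84, Calder→Joliet 12·21=252, Vance→Joliet 14·12=168, Norris→Joliet 8·16=128, Upton→Joliet 14·20=280. Service 1189; fixed 934; total 2123.
Option 2: {Largo, Joliet}: Ryde→Largo 6·11=66, Orton→Largo 6·21=126, Elton→Joliet 4·21=84, Calder→Largo 7·21=147, Vance→Largo 4·12=48, Norris→Joliet 8·16=128, Upton→Largo 7·20=140. Service 739; fixed 1163; total 1902.
Difference: |2123 − 1902| = 221.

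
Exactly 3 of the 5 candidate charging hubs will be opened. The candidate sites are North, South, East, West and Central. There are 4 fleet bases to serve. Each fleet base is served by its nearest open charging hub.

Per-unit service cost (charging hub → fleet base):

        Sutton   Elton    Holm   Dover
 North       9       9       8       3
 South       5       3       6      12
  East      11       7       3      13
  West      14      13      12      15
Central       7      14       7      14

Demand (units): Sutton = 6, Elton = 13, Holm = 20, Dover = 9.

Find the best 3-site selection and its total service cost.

Choose North, South and East; total service cost 156.

With exactly 3 open, each fleet base uses its cheapest among the chosen.
{North, South, East}: Sutton→South 5·6=30, Elton→South 3·13=39, Holm→East 3·20=60, Dover→North 3·9=27. Service cost 156.
{North, South, West}: service cost 216
{North, South, Central}: service cost 216
Among all 10 size-3 choices, {North, South, East} is lowest.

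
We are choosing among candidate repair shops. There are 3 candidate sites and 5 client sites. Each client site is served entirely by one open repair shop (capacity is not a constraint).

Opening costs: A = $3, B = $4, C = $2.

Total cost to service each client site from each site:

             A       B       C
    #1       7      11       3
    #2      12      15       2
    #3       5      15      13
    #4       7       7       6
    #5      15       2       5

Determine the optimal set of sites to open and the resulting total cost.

Open A and C; minimum total cost 26.

For any fixed open set, each client site goes to its cheapest open site; total = fixed + service.
{A, C}: #1→C 3, #2→C 2, #3→A 5, #4→C 6, #5→C 5. Service 21; fixed 5; total 26.
{A, B, C}: #1→C 3, #2→C 2, #3→A 5, #4→C 6, #5→B 2. Service 18; fixed 9; total 27.
{C}: service 29 + fixed 2 = 31
No other subset beats 26.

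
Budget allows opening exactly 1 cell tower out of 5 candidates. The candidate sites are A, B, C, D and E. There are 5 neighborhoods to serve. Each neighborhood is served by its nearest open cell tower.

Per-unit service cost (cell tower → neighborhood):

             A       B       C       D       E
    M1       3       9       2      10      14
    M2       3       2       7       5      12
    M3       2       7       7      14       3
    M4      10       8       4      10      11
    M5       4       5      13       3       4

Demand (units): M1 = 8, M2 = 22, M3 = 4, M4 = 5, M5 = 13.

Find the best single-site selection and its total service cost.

With exactly 1 open, each neighborhood uses its cheapest among the chosen.
{A}: M1→A 3·8=24, M2→A 3·22=66, M3→A 2·4=8, M4→A 10·5=50, M5→A 4·13=52. Service cost 200.
{B}: service cost 249
{D}: service cost 335
Among all 5 size-1 choices, {A} is lowest.

Choose A only; total service cost 200.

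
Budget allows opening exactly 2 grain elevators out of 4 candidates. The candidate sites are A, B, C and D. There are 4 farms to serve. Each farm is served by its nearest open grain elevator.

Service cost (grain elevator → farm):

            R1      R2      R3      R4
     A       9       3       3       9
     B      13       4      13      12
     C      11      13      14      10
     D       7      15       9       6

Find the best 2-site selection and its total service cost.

With exactly 2 open, each farm uses its cheapest among the chosen.
{A, D}: R1→D 7, R2→A 3, R3→A 3, R4→D 6. Service cost 19.
{A, B}: service cost 24
{A, C}: service cost 24
Among all 6 size-2 choices, {A, D} is lowest.

Choose A and D; total service cost 19.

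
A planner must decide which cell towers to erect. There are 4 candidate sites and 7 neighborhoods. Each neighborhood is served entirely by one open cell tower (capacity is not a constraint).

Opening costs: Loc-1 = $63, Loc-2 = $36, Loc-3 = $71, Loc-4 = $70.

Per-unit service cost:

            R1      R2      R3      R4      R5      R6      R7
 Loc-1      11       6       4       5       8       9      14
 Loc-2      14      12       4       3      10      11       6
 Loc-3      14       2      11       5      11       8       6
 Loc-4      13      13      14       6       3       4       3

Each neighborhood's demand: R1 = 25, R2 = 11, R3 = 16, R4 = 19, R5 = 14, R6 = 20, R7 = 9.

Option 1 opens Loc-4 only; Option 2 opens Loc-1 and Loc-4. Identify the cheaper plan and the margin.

Option 2 is cheaper by 243.

Option 1: {Loc-4}: R1→Loc-4 13·25=325, R2→Loc-4 13·11=143, R3→Loc-4 14·16=224, R4→Loc-4 6·19=114, R5→Loc-4 3·14=42, R6→Loc-4 4·20=80, R7→Loc-4 3·9=27. Service 955; fixed 70; total 1025.
Option 2: {Loc-1, Loc-4}: R1→Loc-1 11·25=275, R2→Loc-1 6·11=66, R3→Loc-1 4·16=64, R4→Loc-1 5·19=95, R5→Loc-4 3·14=42, R6→Loc-4 4·20=80, R7→Loc-4 3·9=27. Service 649; fixed 133; total 782.
Difference: |1025 − 782| = 243.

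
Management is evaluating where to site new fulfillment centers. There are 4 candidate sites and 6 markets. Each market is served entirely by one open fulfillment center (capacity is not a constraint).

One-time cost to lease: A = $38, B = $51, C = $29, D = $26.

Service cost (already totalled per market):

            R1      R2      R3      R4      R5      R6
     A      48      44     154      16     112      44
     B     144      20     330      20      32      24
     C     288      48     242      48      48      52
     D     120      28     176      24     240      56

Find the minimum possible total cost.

For any fixed open set, each market goes to its cheapest open site; total = fixed + service.
{A, B}: R1→A 48, R2→B 20, R3→A 154, R4→A 16, R5→B 32, R6→B 24. Service 294; fixed 89; total 383.
{A, B, D}: service 294 + fixed 115 = 409
{A, B, C}: service 294 + fixed 118 = 412
{A, B, C, D}: service 294 + fixed 144 = 438
No other subset beats 383.

Minimum total cost: 383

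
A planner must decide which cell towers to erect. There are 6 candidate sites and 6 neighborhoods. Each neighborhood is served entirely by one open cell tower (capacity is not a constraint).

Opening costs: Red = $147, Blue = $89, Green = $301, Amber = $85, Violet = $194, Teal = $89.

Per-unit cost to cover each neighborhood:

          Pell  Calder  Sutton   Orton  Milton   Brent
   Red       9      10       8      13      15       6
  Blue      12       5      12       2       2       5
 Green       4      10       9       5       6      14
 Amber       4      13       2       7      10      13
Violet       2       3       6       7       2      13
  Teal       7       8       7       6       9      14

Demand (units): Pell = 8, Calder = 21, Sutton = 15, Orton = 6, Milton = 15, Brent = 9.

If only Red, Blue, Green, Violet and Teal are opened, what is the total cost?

Total cost: 1076

Each neighborhood is assigned to its cheapest site among the open ones.
{Red, Blue, Green, Violet, Teal}: Pell→Violet 2·8=16, Calder→Violet 3·21=63, Sutton→Violet 6·15=90, Orton→Blue 2·6=12, Milton→Blue 2·15=30, Brent→Blue 5·9=45. Service 256; fixed 820; total 1076.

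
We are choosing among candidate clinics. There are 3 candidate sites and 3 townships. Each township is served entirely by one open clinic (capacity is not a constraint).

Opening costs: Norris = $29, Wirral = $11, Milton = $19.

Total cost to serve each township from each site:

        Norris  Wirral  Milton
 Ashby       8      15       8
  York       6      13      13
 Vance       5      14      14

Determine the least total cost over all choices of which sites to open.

Minimum total cost: 48

For any fixed open set, each township goes to its cheapest open site; total = fixed + service.
{Norris}: Ashby→Norris 8, York→Norris 6, Vance→Norris 5. Service 19; fixed 29; total 48.
{Wirral}: service 42 + fixed 11 = 53
{Milton}: service 35 + fixed 19 = 54
{Norris, Wirral, Milton}: service 19 + fixed 59 = 78
No other subset beats 48.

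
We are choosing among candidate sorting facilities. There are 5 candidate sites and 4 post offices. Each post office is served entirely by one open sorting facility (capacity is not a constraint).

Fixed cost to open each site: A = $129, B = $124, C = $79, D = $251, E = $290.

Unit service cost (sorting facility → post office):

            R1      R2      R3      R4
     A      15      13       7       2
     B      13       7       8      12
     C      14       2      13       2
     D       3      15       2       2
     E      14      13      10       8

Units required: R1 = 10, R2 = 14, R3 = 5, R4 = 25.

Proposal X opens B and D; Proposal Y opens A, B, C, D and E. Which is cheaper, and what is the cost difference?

Proposal X: {B, D}: R1→D 3·10=30, R2→B 7·14=98, R3→D 2·5=10, R4→D 2·25=50. Service 188; fixed 375; total 563.
Proposal Y: {A, B, C, D, E}: R1→D 3·10=30, R2→C 2·14=28, R3→D 2·5=10, R4→A 2·25=50. Service 118; fixed 873; total 991.
Difference: |563 − 991| = 428.

Proposal X is cheaper by 428.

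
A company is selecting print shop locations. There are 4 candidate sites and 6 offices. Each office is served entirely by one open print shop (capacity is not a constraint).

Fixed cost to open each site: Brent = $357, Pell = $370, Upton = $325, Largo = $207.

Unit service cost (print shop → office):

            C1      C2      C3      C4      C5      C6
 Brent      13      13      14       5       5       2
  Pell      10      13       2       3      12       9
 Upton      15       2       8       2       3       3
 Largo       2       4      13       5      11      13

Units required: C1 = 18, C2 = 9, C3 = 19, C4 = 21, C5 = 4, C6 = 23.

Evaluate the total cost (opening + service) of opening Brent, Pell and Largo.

Each office is assigned to its cheapest site among the open ones.
{Brent, Pell, Largo}: C1→Largo 2·18=36, C2→Largo 4·9=36, C3→Pell 2·19=38, C4→Pell 3·21=63, C5→Brent 5·4=20, C6→Brent 2·23=46. Service 239; fixed 934; total 1173.

Total cost: 1173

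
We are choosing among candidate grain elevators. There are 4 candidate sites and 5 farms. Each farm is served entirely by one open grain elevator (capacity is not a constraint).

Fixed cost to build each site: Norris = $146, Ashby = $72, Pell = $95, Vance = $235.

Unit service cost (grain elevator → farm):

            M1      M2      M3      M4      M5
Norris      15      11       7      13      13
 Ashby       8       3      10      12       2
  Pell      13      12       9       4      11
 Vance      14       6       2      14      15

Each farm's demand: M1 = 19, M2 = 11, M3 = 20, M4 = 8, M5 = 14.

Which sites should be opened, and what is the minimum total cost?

Open Ashby only; minimum total cost 581.

For any fixed open set, each farm goes to its cheapest open site; total = fixed + service.
{Ashby}: M1→Ashby 8·19=152, M2→Ashby 3·11=33, M3→Ashby 10·20=200, M4→Ashby 12·8=96, M5→Ashby 2·14=28. Service 509; fixed 72; total 581.
{Ashby, Pell}: service 425 + fixed 167 = 592
{Ashby, Vance}: service 349 + fixed 307 = 656
{Norris, Ashby, Pell, Vance}: service 285 + fixed 548 = 833
No other subset beats 581.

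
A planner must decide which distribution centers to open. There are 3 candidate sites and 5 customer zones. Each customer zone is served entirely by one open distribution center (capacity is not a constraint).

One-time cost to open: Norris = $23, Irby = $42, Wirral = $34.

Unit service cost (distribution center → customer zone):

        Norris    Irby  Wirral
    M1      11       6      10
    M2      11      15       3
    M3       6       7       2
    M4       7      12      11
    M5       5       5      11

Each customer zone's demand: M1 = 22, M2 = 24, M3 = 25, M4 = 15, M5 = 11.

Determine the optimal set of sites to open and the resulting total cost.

Open Norris, Irby and Wirral; minimum total cost 513.

For any fixed open set, each customer zone goes to its cheapest open site; total = fixed + service.
{Norris, Irby, Wirral}: M1→Irby 6·22=132, M2→Wirral 3·24=72, M3→Wirral 2·25=50, M4→Norris 7·15=105, M5→Norris 5·11=55. Service 414; fixed 99; total 513.
{Irby, Wirral}: service 474 + fixed 76 = 550
{Norris, Wirral}: M1→Wirral 10·22=220, M2→Wirral 3·24=72, M3→Wirral 2·25=50, M4→Norris 7·15=105, M5→Norris 5·11=55. Service 502; fixed 57; total 559.
{Norris}: service 816 + fixed 23 = 839
No other subset beats 513.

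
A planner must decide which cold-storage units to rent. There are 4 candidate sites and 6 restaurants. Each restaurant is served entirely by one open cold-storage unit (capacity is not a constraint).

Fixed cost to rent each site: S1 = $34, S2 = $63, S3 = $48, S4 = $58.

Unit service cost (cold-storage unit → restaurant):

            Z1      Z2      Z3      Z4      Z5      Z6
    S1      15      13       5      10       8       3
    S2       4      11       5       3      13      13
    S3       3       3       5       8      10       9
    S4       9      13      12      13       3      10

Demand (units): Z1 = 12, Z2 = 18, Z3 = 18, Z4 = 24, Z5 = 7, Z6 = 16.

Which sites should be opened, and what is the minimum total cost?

For any fixed open set, each restaurant goes to its cheapest open site; total = fixed + service.
{S1, S2, S3}: Z1→S3 3·12=36, Z2→S3 3·18=54, Z3→S1 5·18=90, Z4→S2 3·24=72, Z5→S1 8·7=56, Z6→S1 3·16=48. Service 356; fixed 145; total 501.
{S1, S2, S3, S4}: service 321 + fixed 203 = 524
{S1, S3}: Z1→S3 3·12=36, Z2→S3 3·18=54, Z3→S1 5·18=90, Z4→S3 8·24=192, Z5→S1 8·7=56, Z6→S1 3·16=48. Service 476; fixed 82; total 558.
{S1}: service 848 + fixed 34 = 882
(All 15 nonempty subsets were checked; S1, S2 and S3 is lowest.)

Open S1, S2 and S3; minimum total cost 501.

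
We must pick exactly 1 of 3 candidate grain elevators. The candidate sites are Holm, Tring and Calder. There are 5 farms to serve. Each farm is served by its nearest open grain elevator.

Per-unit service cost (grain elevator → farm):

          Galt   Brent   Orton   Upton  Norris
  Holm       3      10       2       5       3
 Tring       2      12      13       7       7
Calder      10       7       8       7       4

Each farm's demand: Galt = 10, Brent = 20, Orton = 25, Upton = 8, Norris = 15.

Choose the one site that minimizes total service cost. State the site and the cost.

With exactly 1 open, each farm uses its cheapest among the chosen.
{Holm}: Galt→Holm 3·10=30, Brent→Holm 10·20=200, Orton→Holm 2·25=50, Upton→Holm 5·8=40, Norris→Holm 3·15=45. Service cost 365.
{Calder}: service cost 556
{Tring}: service cost 746
Among all 3 size-1 choices, {Holm} is lowest.

Choose Holm only; total service cost 365.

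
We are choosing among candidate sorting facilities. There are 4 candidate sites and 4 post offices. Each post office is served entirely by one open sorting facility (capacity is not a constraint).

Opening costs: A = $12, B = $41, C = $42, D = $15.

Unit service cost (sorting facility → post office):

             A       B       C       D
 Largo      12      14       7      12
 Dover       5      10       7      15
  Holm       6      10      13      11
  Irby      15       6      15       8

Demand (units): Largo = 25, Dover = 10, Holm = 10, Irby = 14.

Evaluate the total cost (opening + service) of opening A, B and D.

Each post office is assigned to its cheapest site among the open ones.
{A, B, D}: Largo→A 12·25=300, Dover→A 5·10=50, Holm→A 6·10=60, Irby→B 6·14=84. Service 494; fixed 68; total 562.

Total cost: 562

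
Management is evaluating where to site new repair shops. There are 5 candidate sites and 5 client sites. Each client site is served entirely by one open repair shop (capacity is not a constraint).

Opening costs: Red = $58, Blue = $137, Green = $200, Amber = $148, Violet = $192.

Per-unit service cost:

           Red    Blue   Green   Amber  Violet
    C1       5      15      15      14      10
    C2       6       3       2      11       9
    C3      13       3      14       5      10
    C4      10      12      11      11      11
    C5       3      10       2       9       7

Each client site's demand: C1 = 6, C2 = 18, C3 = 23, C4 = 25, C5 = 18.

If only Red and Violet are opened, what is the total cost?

Each client site is assigned to its cheapest site among the open ones.
{Red, Violet}: C1→Red 5·6=30, C2→Red 6·18=108, C3→Violet 10·23=230, C4→Red 10·25=250, C5→Red 3·18=54. Service 672; fixed 250; total 922.

Total cost: 922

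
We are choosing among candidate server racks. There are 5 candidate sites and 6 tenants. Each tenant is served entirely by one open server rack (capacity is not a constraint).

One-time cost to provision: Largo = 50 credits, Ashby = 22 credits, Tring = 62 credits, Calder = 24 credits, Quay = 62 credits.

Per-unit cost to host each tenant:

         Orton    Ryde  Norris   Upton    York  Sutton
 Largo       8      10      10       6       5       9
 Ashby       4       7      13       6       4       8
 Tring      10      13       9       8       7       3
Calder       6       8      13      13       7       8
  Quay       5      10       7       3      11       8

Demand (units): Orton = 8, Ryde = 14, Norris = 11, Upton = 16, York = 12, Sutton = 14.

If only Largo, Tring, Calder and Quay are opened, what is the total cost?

Each tenant is assigned to its cheapest site among the open ones.
{Largo, Tring, Calder, Quay}: Orton→Quay 5·8=40, Ryde→Calder 8·14=112, Norris→Quay 7·11=77, Upton→Quay 3·16=48, York→Largo 5·12=60, Sutton→Tring 3·14=42. Service 379; fixed 198; total 577.

Total cost: 577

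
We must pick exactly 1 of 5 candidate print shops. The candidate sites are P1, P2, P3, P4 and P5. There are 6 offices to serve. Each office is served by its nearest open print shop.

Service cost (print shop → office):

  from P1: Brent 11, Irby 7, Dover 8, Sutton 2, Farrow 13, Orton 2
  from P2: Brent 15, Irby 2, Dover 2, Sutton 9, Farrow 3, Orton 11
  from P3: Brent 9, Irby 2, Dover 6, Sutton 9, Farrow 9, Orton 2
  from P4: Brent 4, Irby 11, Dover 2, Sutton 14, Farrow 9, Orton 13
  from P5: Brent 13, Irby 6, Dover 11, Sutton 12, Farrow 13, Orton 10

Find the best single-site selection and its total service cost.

Choose P3 only; total service cost 37.

With exactly 1 open, each office uses its cheapest among the chosen.
{P3}: Brent→P3 9, Irby→P3 2, Dover→P3 6, Sutton→P3 9, Farrow→P3 9, Orton→P3 2. Service cost 37.
{P2}: service cost 42
{P1}: service cost 43
Among all 5 size-1 choices, {P3} is lowest.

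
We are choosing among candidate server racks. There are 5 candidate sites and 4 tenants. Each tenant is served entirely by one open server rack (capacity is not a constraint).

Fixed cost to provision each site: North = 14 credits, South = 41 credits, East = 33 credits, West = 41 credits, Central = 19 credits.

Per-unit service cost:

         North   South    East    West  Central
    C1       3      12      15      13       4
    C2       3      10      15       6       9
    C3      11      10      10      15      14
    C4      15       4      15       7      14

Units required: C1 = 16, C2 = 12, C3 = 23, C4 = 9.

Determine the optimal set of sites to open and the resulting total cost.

Open North and South; minimum total cost 405.

For any fixed open set, each tenant goes to its cheapest open site; total = fixed + service.
{North, South}: C1→North 3·16=48, C2→North 3·12=36, C3→South 10·23=230, C4→South 4·9=36. Service 350; fixed 55; total 405.
{North, South, Central}: service 350 + fixed 74 = 424
{North, South, East}: C1→North 3·16=48, C2→North 3·12=36, C3→South 10·23=230, C4→South 4·9=36. Service 350; fixed 88; total 438.
{North, South, East, West, Central}: C1→North 3·16=48, C2→North 3·12=36, C3→South 10·23=230, C4→South 4·9=36. Service 350; fixed 148; total 498.
No other subset beats 405.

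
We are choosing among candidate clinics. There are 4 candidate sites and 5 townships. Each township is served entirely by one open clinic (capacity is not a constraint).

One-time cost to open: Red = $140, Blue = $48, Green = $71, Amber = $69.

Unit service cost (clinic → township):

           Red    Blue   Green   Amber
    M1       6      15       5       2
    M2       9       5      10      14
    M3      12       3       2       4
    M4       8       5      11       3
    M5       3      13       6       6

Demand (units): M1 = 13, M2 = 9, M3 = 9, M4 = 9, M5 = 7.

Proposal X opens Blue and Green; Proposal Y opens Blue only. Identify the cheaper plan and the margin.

Proposal X is cheaper by 117.

Proposal X: {Blue, Green}: M1→Green 5·13=65, M2→Blue 5·9=45, M3→Green 2·9=18, M4→Blue 5·9=45, M5→Green 6·7=42. Service 215; fixed 119; total 334.
Proposal Y: {Blue}: M1→Blue 15·13=195, M2→Blue 5·9=45, M3→Blue 3·9=27, M4→Blue 5·9=45, M5→Blue 13·7=91. Service 403; fixed 48; total 451.
Difference: |334 − 451| = 117.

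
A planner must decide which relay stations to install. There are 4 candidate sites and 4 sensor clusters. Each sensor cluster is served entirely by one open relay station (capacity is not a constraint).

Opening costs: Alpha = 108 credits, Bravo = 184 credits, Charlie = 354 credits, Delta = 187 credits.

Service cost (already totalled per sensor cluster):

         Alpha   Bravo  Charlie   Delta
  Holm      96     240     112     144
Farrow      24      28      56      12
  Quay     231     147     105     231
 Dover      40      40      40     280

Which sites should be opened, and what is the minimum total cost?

Open Alpha only; minimum total cost 499.

For any fixed open set, each sensor cluster goes to its cheapest open site; total = fixed + service.
{Alpha}: Holm→Alpha 96, Farrow→Alpha 24, Quay→Alpha 231, Dover→Alpha 40. Service 391; fixed 108; total 499.
{Alpha, Bravo}: service 307 + fixed 292 = 599
{Bravo}: service 455 + fixed 184 = 639
{Alpha, Bravo, Charlie, Delta}: service 253 + fixed 833 = 1086
No other subset beats 499.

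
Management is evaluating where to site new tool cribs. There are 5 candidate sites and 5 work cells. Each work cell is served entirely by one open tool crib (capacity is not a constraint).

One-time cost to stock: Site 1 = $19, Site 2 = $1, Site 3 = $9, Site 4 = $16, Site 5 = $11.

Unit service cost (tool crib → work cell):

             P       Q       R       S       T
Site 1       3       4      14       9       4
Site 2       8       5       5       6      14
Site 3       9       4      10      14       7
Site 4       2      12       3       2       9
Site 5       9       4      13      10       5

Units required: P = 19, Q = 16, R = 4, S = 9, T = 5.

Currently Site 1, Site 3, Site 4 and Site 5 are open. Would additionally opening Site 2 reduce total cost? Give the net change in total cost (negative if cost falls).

Current service cost with {Site 1, Site 3, Site 4, Site 5}: 152.
Adding Site 2: each work cell re-picks its cheapest; new service cost 152, saving 0.
Extra fixed cost: 1. Net change = 1 − 0 = 1.
(Totals: 207 → 208.)

No — net change +1 (cost rises by 1).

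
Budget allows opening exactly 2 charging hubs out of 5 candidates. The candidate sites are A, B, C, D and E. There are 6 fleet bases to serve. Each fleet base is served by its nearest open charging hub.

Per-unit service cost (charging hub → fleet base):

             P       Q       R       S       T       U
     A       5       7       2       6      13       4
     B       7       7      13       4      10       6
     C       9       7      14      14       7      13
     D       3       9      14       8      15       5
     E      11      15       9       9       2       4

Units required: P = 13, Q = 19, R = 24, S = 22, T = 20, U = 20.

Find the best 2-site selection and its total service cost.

Choose A and E; total service cost 498.

With exactly 2 open, each fleet base uses its cheapest among the chosen.
{A, E}: P→A 5·13=65, Q→A 7·19=133, R→A 2·24=48, S→A 6·22=132, T→E 2·20=40, U→A 4·20=80. Service cost 498.
{A, C}: service cost 598
{A, B}: service cost 614
Among all 10 size-2 choices, {A, E} is lowest.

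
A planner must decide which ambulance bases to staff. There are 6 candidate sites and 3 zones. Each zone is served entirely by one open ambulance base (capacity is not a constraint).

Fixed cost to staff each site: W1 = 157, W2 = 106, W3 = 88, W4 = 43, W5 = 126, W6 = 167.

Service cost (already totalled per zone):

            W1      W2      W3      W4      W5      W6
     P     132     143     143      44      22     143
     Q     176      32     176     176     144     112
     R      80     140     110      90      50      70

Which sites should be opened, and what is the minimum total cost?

For any fixed open set, each zone goes to its cheapest open site; total = fixed + service.
{W2, W4}: P→W4 44, Q→W2 32, R→W4 90. Service 166; fixed 149; total 315.
{W2, W5}: service 104 + fixed 232 = 336
{W5}: service 216 + fixed 126 = 342
{W1, W2, W3, W4, W5, W6}: P→W5 22, Q→W2 32, R→W5 50. Service 104; fixed 687; total 791.
No other subset beats 315.

Open W2 and W4; minimum total cost 315.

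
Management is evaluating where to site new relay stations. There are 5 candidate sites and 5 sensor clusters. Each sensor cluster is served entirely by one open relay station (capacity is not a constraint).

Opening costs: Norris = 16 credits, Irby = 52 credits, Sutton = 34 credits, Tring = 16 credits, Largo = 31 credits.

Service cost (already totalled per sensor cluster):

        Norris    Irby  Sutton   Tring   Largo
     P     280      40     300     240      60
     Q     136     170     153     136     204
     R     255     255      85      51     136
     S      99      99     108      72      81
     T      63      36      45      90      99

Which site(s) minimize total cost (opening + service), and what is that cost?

For any fixed open set, each sensor cluster goes to its cheapest open site; total = fixed + service.
{Irby, Tring}: P→Irby 40, Q→Tring 136, R→Tring 51, S→Tring 72, T→Irby 36. Service 335; fixed 68; total 403.
{Norris, Irby, Tring}: service 335 + fixed 84 = 419
{Irby, Tring, Largo}: service 335 + fixed 99 = 434
{Norris, Irby, Sutton, Tring, Largo}: P→Irby 40, Q→Norris 136, R→Tring 51, S→Tring 72, T→Irby 36. Service 335; fixed 149; total 484.
No other subset beats 403.

Open Irby and Tring; minimum total cost 403.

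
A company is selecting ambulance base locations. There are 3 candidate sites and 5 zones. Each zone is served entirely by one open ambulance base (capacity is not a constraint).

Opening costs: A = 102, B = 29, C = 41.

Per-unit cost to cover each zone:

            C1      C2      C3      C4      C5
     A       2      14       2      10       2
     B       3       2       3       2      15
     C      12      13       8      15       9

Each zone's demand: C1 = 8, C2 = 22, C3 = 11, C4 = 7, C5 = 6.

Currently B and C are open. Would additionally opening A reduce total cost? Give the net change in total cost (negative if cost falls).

No — net change +41 (cost rises by 41).

Current service cost with {B, C}: 169.
Adding A: each zone re-picks its cheapest; new service cost 108, saving 61.
Extra fixed cost: 102. Net change = 102 − 61 = 41.
(Totals: 239 → 280.)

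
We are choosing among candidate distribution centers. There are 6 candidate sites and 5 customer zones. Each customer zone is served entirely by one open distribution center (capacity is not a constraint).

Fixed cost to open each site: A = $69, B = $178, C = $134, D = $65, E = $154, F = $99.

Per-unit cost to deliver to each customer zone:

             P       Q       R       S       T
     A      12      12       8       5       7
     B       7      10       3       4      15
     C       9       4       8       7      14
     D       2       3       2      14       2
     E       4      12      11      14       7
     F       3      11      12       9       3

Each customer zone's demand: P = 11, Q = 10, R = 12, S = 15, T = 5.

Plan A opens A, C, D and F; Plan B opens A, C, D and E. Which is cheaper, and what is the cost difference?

Plan A is cheaper by 55.

Plan A: {A, C, D, F}: P→D 2·11=22, Q→D 3·10=30, R→D 2·12=24, S→A 5·15=75, T→D 2·5=10. Service 161; fixed 367; total 528.
Plan B: {A, C, D, E}: P→D 2·11=22, Q→D 3·10=30, R→D 2·12=24, S→A 5·15=75, T→D 2·5=10. Service 161; fixed 422; total 583.
Difference: |528 − 583| = 55.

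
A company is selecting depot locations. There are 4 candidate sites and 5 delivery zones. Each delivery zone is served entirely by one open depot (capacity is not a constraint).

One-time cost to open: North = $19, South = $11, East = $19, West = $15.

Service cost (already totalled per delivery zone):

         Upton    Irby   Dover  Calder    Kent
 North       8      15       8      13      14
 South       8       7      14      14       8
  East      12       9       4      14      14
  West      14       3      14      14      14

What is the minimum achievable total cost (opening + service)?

Minimum total cost: 62

For any fixed open set, each delivery zone goes to its cheapest open site; total = fixed + service.
{South}: Upton→South 8, Irby→South 7, Dover→South 14, Calder→South 14, Kent→South 8. Service 51; fixed 11; total 62.
{South, East}: service 41 + fixed 30 = 71
{East}: service 53 + fixed 19 = 72
{North, South, East, West}: Upton→North 8, Irby→West 3, Dover→East 4, Calder→North 13, Kent→South 8. Service 36; fixed 64; total 100.
(All 15 nonempty subsets were checked; South only is lowest.)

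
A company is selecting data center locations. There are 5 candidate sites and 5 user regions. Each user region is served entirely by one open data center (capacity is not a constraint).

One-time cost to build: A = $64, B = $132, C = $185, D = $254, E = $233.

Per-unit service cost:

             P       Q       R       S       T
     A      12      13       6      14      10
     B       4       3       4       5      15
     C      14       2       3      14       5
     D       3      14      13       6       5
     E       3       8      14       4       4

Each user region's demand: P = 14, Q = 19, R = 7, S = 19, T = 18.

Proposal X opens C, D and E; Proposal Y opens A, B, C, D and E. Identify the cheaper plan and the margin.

Proposal X: {C, D, E}: P→D 3·14=42, Q→C 2·19=38, R→C 3·7=21, S→E 4·19=76, T→E 4·18=72. Service 249; fixed 672; total 921.
Proposal Y: {A, B, C, D, E}: P→D 3·14=42, Q→C 2·19=38, R→C 3·7=21, S→E 4·19=76, T→E 4·18=72. Service 249; fixed 868; total 1117.
Difference: |921 − 1117| = 196.

Proposal X is cheaper by 196.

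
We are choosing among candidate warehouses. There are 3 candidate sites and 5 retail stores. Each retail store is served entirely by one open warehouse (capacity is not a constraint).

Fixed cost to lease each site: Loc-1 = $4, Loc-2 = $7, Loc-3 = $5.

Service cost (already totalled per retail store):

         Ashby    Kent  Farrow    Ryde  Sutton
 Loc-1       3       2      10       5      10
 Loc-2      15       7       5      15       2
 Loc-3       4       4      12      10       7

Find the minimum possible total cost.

Minimum total cost: 28

For any fixed open set, each retail store goes to its cheapest open site; total = fixed + service.
{Loc-1, Loc-2}: Ashby→Loc-1 3, Kent→Loc-1 2, Farrow→Loc-2 5, Ryde→Loc-1 5, Sutton→Loc-2 2. Service 17; fixed 11; total 28.
{Loc-1, Loc-2, Loc-3}: service 17 + fixed 16 = 33
{Loc-1}: service 30 + fixed 4 = 34
No other subset beats 28.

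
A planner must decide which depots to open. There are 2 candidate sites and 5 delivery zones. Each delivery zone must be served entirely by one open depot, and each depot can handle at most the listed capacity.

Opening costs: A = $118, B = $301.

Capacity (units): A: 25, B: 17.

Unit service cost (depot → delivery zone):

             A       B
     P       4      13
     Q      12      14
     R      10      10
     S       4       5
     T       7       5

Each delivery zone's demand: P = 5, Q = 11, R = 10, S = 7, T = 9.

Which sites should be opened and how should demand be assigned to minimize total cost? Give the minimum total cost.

Open {A, B}: P→A 4·5=20, Q→A 12·11=132, R→B 10·10=100, S→B 5·7=35, T→A 7·9=63.
Loads: A carries 25/25, B carries 17/17. Service 350; fixed 419; total 769.

Minimum total cost: 769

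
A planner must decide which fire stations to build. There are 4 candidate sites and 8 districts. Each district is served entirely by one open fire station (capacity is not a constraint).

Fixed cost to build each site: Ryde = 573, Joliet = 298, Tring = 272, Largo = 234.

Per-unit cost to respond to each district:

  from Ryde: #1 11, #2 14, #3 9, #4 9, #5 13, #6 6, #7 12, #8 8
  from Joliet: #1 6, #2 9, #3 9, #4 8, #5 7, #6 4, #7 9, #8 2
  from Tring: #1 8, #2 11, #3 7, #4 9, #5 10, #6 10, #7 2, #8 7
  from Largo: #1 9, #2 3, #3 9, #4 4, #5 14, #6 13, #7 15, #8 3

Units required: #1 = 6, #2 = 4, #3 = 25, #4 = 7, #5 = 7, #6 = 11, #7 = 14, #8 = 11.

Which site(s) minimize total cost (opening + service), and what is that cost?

For any fixed open set, each district goes to its cheapest open site; total = fixed + service.
{Tring}: #1→Tring 8·6=48, #2→Tring 11·4=44, #3→Tring 7·25=175, #4→Tring 9·7=63, #5→Tring 10·7=70, #6→Tring 10·11=110, #7→Tring 2·14=28, #8→Tring 7·11=77. Service 615; fixed 272; total 887.
{Joliet}: service 594 + fixed 298 = 892
{Tring, Largo}: service 504 + fixed 506 = 1010
{Ryde, Joliet, Tring, Largo}: service 394 + fixed 1377 = 1771
No other subset beats 887.

Open Tring only; minimum total cost 887.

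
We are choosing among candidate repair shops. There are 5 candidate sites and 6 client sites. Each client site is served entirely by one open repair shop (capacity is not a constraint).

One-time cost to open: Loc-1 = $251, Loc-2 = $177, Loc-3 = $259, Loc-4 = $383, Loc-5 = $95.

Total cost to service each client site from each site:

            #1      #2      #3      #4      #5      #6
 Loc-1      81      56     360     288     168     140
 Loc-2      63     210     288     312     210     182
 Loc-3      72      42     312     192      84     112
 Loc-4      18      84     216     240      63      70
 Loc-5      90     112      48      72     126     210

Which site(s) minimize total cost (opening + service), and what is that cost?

Open Loc-5 only; minimum total cost 753.

For any fixed open set, each client site goes to its cheapest open site; total = fixed + service.
{Loc-5}: #1→Loc-5 90, #2→Loc-5 112, #3→Loc-5 48, #4→Loc-5 72, #5→Loc-5 126, #6→Loc-5 210. Service 658; fixed 95; total 753.
{Loc-3, Loc-5}: #1→Loc-3 72, #2→Loc-3 42, #3→Loc-5 48, #4→Loc-5 72, #5→Loc-3 84, #6→Loc-3 112. Service 430; fixed 354; total 784.
{Loc-4, Loc-5}: service 355 + fixed 478 = 833
{Loc-1, Loc-2, Loc-3, Loc-4, Loc-5}: service 313 + fixed 1165 = 1478
No other subset beats 753.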